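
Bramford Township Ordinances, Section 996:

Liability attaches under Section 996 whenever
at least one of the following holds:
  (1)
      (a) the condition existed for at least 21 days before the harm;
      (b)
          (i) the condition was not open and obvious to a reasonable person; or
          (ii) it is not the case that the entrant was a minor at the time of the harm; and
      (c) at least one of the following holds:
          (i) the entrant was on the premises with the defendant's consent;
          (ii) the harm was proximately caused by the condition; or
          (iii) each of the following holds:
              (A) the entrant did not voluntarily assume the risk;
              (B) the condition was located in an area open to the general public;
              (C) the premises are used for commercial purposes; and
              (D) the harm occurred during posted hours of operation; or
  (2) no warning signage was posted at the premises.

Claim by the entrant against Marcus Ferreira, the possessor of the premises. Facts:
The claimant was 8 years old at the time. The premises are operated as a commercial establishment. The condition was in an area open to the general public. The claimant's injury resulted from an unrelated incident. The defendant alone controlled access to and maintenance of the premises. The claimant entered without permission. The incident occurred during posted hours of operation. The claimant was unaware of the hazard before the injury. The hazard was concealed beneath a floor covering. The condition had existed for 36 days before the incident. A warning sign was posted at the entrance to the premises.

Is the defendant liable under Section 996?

(a) condition ≥21 days old — satisfied.
(i) not open/obvious — holds.
(ii) not (entrant a minor) — not met.
(b): T OR F → true.
(i) consent to enter — fails.
(ii) proximate cause — not satisfied.
(A) no assumed risk — holds.
(B) public area — met.
(C) commercial use — holds.
(D) during posted hours — satisfied.
(iii) = T AND T AND T AND T = true.
(c) = F OR F OR T = true.
(1) = T AND T AND T = true.
(2) no signage posted — fails.
Overall: T OR F → true.

Yes — liable.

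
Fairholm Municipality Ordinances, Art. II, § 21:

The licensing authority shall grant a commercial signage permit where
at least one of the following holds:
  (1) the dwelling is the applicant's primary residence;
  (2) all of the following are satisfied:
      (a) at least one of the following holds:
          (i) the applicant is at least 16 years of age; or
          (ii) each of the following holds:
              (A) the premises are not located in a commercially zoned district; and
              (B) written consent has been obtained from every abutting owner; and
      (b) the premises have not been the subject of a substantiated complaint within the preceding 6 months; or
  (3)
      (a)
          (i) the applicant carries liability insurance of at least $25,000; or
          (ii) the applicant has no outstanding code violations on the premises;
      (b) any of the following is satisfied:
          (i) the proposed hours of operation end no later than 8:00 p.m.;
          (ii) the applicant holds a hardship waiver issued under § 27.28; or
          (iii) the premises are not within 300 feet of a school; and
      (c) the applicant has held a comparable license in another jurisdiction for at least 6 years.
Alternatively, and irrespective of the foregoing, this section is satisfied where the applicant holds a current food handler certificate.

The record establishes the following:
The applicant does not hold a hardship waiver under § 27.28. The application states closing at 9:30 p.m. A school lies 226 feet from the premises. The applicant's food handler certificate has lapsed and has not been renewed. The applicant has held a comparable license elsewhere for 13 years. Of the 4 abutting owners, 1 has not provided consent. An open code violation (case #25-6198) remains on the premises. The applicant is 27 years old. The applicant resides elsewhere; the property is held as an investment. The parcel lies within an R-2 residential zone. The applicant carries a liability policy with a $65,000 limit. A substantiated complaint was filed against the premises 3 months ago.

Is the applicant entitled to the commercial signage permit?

(1) primary residence — not satisfied.
(i) age ≥ 16 — satisfied.
(A) not (commercially zoned) — satisfied.
(B) all abutters consent — not satisfied.
(ii): T AND F → false.
(a) = T OR F = true.
(b) no complaint in 6 mo. — fails.
(2) = T AND F = false.
(i) insurance ≥ $25,000 — satisfied.
(ii) no code violations — fails.
(a): T OR F → true.
(i) closes by 8 p.m. — fails.
(ii) hardship waiver — not met.
(iii) ≥300 ft from school — not met.
(b): F OR F OR F → false.
(c) prior license ≥ 6 yr — met.
(3): T AND F AND T → false.
So Overall is not satisfied (F OR F OR F).
Exception (food handler cert.) — not satisfied.
Result: main false OR exception false → false.

No — denied.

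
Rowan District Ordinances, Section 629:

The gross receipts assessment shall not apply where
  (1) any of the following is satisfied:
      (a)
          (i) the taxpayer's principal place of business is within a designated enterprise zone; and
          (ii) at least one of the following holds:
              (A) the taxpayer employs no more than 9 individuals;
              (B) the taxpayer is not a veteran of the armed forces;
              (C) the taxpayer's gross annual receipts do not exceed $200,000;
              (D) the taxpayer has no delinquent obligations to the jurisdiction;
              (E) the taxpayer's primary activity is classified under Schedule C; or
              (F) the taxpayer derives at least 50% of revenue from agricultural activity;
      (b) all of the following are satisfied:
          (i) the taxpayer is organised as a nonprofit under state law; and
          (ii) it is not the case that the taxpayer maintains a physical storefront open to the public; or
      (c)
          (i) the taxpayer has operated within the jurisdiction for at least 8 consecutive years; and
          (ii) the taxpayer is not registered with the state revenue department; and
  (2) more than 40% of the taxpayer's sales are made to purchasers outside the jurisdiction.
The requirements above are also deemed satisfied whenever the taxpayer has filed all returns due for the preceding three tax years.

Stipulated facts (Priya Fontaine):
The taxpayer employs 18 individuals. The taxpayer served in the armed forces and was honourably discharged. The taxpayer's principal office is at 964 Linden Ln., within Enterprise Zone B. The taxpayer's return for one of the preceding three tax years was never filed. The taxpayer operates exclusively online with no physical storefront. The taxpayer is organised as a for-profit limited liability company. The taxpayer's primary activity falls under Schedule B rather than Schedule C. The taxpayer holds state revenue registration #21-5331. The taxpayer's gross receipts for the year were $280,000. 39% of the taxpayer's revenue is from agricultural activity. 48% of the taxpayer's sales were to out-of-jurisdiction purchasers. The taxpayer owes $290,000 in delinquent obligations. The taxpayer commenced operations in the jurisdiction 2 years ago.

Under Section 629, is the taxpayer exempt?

No — not exempt.

(i) in enterprise zone — holds.
(A) ≤ 9 employees — fails.
(B) not (veteran) — fails.
(C) receipts ≤ $200,000 — not met.
(D) no delinquency — fails.
(E) Schedule C activity — fails.
(F) ≥50% agricultural — fails.
(ii): F OR F OR F OR F OR F OR F → false.
(a): T AND F → false.
(i) nonprofit — not met.
(ii) not (has storefront) — holds.
(b) = F AND T = false.
(i) ≥ 8 yrs in jurisdiction — not met.
(ii) not (state-registered) — not satisfied.
(c): F AND F → false.
So (1) is not satisfied (F OR F OR F).
(2) >40% out-of-jur. sales — satisfied.
Overall: F AND T → false.
Exception (returns current) — not satisfied.
Result: main false OR exception false → false.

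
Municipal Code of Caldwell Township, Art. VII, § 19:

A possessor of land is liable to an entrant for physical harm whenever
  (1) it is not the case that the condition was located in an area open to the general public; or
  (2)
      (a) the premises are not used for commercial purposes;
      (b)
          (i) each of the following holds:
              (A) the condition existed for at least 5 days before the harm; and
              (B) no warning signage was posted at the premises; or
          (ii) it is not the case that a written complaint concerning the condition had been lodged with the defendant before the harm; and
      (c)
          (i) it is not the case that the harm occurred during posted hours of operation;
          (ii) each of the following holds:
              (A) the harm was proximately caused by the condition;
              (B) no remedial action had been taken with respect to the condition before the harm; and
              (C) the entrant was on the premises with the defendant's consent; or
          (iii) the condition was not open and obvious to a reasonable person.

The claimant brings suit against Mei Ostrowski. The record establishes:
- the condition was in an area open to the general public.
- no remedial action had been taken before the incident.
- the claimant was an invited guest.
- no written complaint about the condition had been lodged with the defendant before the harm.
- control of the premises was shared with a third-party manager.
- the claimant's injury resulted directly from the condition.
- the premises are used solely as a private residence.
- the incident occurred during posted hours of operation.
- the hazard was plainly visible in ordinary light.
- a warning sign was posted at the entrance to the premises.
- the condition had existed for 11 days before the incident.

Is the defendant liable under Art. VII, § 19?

(1) not (public area) — not met.
(a) not (commercial use) — satisfied.
(A) condition ≥5 days old — holds.
(B) no signage posted — not met.
(i) = T AND F = false.
(ii) not (complaint lodged) — satisfied.
So (b) is satisfied (F OR T).
(i) not (during posted hours) — not satisfied.
(A) proximate cause — satisfied.
(B) no remedial action — holds.
(C) consent to enter — satisfied.
(ii): T AND T AND T → true.
(iii) not open/obvious — not met.
(c): F OR T OR F → true.
(2): T AND T AND T → true.
So Overall is satisfied (F OR T).

Yes — liable.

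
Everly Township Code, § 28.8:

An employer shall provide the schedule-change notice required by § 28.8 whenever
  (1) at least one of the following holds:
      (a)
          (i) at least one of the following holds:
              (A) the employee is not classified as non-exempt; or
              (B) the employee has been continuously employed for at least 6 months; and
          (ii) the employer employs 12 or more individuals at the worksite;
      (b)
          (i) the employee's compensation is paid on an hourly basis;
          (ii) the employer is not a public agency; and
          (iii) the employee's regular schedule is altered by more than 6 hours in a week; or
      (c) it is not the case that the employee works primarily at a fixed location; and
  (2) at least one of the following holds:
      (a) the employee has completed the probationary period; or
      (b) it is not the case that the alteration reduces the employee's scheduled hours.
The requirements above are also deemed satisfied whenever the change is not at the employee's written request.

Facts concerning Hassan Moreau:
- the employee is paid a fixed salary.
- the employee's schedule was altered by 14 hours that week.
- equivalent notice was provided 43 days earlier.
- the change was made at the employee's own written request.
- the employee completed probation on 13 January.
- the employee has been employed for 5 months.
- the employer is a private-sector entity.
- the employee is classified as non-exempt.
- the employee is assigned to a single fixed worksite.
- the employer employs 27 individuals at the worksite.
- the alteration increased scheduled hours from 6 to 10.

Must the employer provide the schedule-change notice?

(A) not (non-exempt) — not met.
(B) tenure ≥ 6 mo. — not satisfied.
So (i) is not satisfied (F OR F).
(ii) ≥ 12 at site — satisfied.
So (a) is not satisfied (F AND T).
(i) hourly-paid — not met.
(ii) not (public agency) — satisfied.
(iii) schedule shift > 6h — met.
(b): F AND T AND T → false.
(c) not (fixed location) — not met.
So (1) is not satisfied (F OR F OR F).
(a) past probation — satisfied.
(b) not (hours reduced) — satisfied.
(2) = T OR T = true.
So Overall is not satisfied (F AND T).
Exception (not employee-requested) — not satisfied.
Result: main false OR exception false → false.

No — not required.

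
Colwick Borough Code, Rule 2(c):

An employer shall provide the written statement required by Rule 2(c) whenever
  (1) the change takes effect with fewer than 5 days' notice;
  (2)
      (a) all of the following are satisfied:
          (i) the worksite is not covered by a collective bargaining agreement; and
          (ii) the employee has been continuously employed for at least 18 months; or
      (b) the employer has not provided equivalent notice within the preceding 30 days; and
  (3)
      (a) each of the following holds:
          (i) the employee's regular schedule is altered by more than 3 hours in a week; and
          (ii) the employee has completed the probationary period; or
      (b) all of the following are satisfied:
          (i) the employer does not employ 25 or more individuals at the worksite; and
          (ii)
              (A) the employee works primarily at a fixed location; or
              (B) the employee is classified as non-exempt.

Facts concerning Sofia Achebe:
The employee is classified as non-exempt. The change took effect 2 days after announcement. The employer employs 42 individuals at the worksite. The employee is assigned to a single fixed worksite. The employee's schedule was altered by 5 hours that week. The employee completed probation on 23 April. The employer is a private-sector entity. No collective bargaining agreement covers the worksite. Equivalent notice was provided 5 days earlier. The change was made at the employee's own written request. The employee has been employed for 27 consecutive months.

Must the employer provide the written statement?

(1) < 5 days' notice — satisfied.
(i) no CBA — met.
(ii) tenure ≥ 18 mo. — met.
So (a) is satisfied (T AND T).
(b) no recent notice — not satisfied.
(2) = T OR F = true.
(i) schedule shift > 3h — satisfied.
(ii) past probation — satisfied.
(a) = T AND T = true.
(i) not (≥ 25 at site) — fails.
(A) fixed location — holds.
(B) non-exempt — holds.
(ii): T OR T → true.
So (b) is not satisfied (F AND T).
(3) = T OR F = true.
So Overall is satisfied (T AND T AND T).

Yes — required.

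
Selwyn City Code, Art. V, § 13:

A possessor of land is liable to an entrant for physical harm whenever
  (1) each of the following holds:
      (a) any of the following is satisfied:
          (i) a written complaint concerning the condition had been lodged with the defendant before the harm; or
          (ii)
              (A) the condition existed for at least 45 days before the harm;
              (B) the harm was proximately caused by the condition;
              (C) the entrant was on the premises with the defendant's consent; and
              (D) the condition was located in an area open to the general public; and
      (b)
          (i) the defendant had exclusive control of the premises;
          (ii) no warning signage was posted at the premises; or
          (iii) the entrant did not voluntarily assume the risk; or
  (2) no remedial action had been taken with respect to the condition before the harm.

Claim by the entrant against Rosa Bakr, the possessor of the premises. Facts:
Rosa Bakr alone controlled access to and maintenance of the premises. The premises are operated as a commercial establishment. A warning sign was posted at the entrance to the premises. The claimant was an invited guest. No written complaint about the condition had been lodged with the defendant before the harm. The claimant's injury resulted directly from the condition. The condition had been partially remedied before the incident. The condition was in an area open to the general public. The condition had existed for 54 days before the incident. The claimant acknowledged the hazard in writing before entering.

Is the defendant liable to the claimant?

(i) complaint lodged — fails.
(A) condition ≥45 days old — satisfied.
(B) proximate cause — met.
(C) consent to enter — holds.
(D) public area — holds.
So (ii) is satisfied (T AND T AND T AND T).
(a): F OR T → true.
(i) exclusive control — holds.
(ii) no signage posted — not met.
(iii) no assumed risk — not satisfied.
(b) = T OR F OR F = true.
(1): T AND T → true.
(2) no remedial action — fails.
Overall = T OR F = true.

Yes — liable.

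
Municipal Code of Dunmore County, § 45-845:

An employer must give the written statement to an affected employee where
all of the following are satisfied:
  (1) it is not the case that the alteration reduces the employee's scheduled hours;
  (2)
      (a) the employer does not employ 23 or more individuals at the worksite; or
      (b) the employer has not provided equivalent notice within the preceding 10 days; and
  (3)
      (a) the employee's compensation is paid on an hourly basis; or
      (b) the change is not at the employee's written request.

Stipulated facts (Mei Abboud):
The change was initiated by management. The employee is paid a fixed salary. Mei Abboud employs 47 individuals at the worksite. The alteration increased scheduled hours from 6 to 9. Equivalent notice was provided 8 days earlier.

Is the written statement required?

No — not required.

(1) not (hours reduced) — met.
(a) not (≥ 23 at site) — not met.
(b) no recent notice — not met.
(2) = F OR F = false.
(a) hourly-paid — not satisfied.
(b) not employee-requested — satisfied.
(3) = F OR T = true.
So Overall is not satisfied (T AND F AND T).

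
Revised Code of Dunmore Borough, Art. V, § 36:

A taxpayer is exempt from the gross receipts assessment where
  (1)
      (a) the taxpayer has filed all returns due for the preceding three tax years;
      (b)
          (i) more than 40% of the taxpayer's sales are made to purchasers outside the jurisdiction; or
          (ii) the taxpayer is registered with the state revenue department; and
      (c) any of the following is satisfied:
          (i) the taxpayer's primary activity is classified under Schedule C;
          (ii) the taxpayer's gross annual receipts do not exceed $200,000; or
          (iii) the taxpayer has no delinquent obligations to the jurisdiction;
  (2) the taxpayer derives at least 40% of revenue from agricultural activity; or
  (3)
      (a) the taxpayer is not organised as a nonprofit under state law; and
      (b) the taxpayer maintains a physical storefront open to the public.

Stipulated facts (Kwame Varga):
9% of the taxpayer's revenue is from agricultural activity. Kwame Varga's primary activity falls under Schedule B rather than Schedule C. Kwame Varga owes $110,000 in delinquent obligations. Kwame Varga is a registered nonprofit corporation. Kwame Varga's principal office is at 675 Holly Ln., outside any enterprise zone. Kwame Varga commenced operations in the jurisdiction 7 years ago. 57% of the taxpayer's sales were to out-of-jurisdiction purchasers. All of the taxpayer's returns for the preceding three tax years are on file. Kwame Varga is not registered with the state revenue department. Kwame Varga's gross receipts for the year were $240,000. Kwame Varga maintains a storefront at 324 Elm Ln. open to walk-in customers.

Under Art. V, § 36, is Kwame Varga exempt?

(a) returns current — met.
(i) >40% out-of-jur. sales — holds.
(ii) state-registered — fails.
(b): T OR F → true.
(i) Schedule C activity — not satisfied.
(ii) receipts ≤ $200,000 — not satisfied.
(iii) no delinquency — fails.
(c): F OR F OR F → false.
(1) = T AND T AND F = false.
(2) ≥40% agricultural — fails.
(a) not (nonprofit) — fails.
(b) has storefront — met.
(3) = F AND T = false.
Overall: F OR F OR F → false.

No — not exempt.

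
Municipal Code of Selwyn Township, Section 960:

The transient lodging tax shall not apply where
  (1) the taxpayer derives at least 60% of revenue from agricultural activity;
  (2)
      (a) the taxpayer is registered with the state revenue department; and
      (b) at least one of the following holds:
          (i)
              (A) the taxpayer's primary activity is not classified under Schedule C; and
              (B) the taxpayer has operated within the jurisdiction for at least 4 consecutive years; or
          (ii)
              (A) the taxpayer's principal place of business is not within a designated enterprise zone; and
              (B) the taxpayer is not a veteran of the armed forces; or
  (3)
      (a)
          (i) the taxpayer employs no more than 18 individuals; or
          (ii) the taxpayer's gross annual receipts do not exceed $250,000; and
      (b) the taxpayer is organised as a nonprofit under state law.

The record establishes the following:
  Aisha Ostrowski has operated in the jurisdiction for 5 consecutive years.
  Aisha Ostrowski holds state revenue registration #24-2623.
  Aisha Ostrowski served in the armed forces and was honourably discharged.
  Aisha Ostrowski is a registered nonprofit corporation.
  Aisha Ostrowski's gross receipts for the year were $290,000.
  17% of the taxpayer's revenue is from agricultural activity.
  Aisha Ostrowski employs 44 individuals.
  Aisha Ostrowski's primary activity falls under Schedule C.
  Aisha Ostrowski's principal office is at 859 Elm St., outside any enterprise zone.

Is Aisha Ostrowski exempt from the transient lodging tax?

No — not exempt.

(1) ≥60% agricultural — not satisfied.
(a) state-registered — met.
(A) not (Schedule C activity) — not met.
(B) ≥ 4 yrs in jurisdiction — holds.
(i): F AND T → false.
(A) not (in enterprise zone) — satisfied.
(B) not (veteran) — fails.
(ii): T AND F → false.
(b) = F OR F = false.
(2) = T AND F = false.
(i) ≤ 18 employees — fails.
(ii) receipts ≤ $250,000 — not met.
(a) = F OR F = false.
(b) nonprofit — satisfied.
So (3) is not satisfied (F AND T).
Overall = F OR F OR F = false.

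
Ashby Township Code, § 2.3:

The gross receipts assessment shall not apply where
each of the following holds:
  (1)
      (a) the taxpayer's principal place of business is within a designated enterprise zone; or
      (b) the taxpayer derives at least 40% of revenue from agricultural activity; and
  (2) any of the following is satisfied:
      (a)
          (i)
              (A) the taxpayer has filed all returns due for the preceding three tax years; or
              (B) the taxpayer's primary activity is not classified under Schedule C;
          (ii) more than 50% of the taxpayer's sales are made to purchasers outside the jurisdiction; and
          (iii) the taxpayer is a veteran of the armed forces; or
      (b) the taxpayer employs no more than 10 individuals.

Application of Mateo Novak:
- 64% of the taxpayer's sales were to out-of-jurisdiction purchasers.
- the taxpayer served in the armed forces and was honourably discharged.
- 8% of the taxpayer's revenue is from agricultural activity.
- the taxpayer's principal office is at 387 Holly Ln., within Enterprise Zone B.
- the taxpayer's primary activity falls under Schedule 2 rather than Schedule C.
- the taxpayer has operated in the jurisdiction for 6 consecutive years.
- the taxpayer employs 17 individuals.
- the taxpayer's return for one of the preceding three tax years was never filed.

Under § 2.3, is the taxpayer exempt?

Yes — exempt.

(a) in enterprise zone — holds.
(b) ≥40% agricultural — not satisfied.
(1) = T OR F = true.
(A) returns current — not met.
(B) not (Schedule C activity) — satisfied.
(i): F OR T → true.
(ii) >50% out-of-jur. sales — met.
(iii) veteran — met.
(a): T AND T AND T → true.
(b) ≤ 10 employees — not met.
So (2) is satisfied (T OR F).
So Overall is satisfied (T AND T).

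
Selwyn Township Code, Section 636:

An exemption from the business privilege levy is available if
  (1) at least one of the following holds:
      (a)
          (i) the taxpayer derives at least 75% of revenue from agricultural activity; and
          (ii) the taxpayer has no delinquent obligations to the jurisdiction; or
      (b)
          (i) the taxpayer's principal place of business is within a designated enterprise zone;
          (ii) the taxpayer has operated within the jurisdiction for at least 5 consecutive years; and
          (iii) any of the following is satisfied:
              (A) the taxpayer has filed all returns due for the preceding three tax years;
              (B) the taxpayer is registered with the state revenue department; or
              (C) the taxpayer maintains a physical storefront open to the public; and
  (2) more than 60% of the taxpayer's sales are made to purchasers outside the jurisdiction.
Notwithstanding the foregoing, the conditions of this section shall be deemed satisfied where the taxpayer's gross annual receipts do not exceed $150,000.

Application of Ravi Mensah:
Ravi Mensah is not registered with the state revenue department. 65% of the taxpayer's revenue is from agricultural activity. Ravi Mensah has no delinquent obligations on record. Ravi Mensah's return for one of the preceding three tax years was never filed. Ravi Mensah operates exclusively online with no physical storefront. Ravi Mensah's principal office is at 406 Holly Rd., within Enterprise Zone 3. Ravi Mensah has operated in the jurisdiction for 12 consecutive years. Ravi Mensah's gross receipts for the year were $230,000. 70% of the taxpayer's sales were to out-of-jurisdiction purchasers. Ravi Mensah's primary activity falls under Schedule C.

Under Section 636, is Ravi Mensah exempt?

(i) ≥75% agricultural — not met.
(ii) no delinquency — satisfied.
(a) = F AND T = false.
(i) in enterprise zone — satisfied.
(ii) ≥ 5 yrs in jurisdiction — satisfied.
(A) returns current — fails.
(B) state-registered — not met.
(C) has storefront — not satisfied.
So (iii) is not satisfied (F OR F OR F).
(b): T AND T AND F → false.
(1) = F OR F = false.
(2) >60% out-of-jur. sales — met.
So Overall is not satisfied (F AND T).
Exception (receipts ≤ $150,000) — not satisfied.
Result: main false OR exception false → false.

No — not exempt.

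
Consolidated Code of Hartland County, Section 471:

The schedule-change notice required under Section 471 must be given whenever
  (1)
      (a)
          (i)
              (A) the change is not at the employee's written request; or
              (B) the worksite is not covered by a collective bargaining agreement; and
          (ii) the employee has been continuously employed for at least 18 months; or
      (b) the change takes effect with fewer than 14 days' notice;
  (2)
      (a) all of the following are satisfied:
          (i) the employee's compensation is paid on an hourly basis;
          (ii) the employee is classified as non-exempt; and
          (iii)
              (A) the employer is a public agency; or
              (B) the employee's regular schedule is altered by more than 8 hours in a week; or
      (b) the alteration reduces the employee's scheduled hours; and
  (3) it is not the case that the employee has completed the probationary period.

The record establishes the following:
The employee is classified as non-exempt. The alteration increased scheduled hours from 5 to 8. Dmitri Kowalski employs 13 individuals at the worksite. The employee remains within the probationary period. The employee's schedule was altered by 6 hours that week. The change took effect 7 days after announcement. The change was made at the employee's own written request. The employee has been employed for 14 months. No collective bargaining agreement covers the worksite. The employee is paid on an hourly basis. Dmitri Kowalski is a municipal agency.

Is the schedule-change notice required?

(A) not employee-requested — fails.
(B) no CBA — holds.
So (i) is satisfied (F OR T).
(ii) tenure ≥ 18 mo. — not satisfied.
(a) = T AND F = false.
(b) < 14 days' notice — satisfied.
(1) = F OR T = true.
(i) hourly-paid — satisfied.
(ii) non-exempt — met.
(A) public agency — met.
(B) schedule shift > 8h — not satisfied.
(iii): T OR F → true.
(a): T AND T AND T → true.
(b) hours reduced — not met.
So (2) is satisfied (T OR F).
(3) not (past probation) — satisfied.
So Overall is satisfied (T AND T AND T).

Yes — required.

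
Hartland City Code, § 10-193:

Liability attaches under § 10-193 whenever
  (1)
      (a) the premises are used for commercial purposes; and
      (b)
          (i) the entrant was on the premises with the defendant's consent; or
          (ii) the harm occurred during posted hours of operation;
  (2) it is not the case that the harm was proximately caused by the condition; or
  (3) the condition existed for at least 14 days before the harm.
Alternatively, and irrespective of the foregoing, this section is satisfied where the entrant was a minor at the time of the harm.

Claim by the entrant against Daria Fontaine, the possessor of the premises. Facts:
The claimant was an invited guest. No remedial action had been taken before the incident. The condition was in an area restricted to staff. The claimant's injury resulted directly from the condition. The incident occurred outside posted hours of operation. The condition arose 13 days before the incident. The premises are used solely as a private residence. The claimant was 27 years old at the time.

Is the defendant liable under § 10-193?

No — not liable.

(a) commercial use — not met.
(i) consent to enter — satisfied.
(ii) during posted hours — fails.
(b): T OR F → true.
(1) = F AND T = false.
(2) not (proximate cause) — not met.
(3) condition ≥14 days old — fails.
Overall: F OR F OR F → false.
Exception (entrant a minor) — not satisfied.
Result: main false OR exception false → false.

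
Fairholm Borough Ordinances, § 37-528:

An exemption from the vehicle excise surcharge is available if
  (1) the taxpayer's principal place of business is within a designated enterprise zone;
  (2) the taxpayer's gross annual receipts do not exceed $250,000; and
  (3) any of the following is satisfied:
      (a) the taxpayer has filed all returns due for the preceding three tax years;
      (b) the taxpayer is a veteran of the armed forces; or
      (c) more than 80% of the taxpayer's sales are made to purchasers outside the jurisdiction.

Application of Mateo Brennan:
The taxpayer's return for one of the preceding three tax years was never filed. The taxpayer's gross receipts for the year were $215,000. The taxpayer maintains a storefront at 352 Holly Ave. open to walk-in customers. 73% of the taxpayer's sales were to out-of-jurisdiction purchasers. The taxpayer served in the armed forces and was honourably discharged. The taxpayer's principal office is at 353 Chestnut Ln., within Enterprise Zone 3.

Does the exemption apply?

Yes — exempt.

(1) in enterprise zone — met.
(2) receipts ≤ $250,000 — satisfied.
(a) returns current — not met.
(b) veteran — met.
(c) >80% out-of-jur. sales — not satisfied.
So (3) is satisfied (F OR T OR F).
Overall: T AND T AND T → true.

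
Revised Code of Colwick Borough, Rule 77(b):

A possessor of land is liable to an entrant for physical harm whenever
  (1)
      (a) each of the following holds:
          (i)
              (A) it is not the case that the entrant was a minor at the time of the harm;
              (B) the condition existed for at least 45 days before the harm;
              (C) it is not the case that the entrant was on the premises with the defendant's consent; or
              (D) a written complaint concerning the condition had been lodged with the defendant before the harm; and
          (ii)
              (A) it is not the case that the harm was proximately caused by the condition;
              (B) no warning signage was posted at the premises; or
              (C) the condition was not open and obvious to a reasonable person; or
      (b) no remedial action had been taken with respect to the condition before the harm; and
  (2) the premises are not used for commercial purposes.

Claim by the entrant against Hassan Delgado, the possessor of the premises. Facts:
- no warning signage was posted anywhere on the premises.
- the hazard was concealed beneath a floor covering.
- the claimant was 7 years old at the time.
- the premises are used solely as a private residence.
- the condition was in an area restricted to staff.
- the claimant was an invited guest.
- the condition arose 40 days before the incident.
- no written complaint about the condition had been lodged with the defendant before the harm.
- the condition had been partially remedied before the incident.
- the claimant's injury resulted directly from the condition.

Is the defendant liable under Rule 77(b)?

(A) not (entrant a minor) — not met.
(B) condition ≥45 days old — not satisfied.
(C) not (consent to enter) — fails.
(D) complaint lodged — not met.
(i): F OR F OR F OR F → false.
(A) not (proximate cause) — fails.
(B) no signage posted — holds.
(C) not open/obvious — holds.
(ii): F OR T OR T → true.
(a): F AND T → false.
(b) no remedial action — not satisfied.
(1): F OR F → false.
(2) not (commercial use) — satisfied.
Overall = F AND T = false.

No — not liable.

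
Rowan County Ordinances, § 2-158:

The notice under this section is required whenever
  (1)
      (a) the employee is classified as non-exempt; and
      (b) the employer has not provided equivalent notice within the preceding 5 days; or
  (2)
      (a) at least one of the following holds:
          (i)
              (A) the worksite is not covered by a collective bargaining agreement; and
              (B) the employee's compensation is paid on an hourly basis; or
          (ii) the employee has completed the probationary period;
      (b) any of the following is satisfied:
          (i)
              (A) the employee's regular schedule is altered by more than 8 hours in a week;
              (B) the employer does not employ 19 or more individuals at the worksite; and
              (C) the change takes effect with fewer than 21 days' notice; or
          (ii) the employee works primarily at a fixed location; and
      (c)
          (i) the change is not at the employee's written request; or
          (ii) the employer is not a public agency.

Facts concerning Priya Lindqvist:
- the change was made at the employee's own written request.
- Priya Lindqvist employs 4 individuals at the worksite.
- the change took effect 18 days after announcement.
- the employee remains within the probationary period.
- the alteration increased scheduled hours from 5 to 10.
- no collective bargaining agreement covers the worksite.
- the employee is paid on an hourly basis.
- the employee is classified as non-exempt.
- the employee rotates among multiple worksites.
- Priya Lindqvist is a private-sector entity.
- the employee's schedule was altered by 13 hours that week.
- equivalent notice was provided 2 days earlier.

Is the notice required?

(a) non-exempt — met.
(b) no recent notice — fails.
(1) = T AND F = false.
(A) no CBA — holds.
(B) hourly-paid — satisfied.
(i) = T AND T = true.
(ii) past probation — not met.
(a) = T OR F = true.
(A) schedule shift > 8h — met.
(B) not (≥ 19 at site) — met.
(C) < 21 days' notice — met.
So (i) is satisfied (T AND T AND T).
(ii) fixed location — not met.
(b) = T OR F = true.
(i) not employee-requested — not met.
(ii) not (public agency) — met.
(c) = F OR T = true.
So (2) is satisfied (T AND T AND T).
So Overall is satisfied (F OR T).

Yes — required.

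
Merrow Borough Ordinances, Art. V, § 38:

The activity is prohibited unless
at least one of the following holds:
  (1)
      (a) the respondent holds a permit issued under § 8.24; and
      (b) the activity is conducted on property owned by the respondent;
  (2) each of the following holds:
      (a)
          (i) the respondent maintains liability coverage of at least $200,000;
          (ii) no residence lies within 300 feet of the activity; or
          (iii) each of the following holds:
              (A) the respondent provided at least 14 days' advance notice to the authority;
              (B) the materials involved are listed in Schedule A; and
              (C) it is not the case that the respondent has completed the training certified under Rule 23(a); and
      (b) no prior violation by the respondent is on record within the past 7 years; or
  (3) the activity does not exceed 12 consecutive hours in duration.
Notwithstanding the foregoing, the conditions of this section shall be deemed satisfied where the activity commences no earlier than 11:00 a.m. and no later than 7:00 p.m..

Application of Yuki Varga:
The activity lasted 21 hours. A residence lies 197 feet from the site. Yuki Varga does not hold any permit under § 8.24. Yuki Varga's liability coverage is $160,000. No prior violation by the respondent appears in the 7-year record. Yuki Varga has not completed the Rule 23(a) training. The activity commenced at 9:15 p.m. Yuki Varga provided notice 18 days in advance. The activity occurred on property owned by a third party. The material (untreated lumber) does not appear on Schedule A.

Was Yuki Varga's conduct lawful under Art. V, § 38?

(a) holds permit — not satisfied.
(b) own property — not satisfied.
So (1) is not satisfied (F AND F).
(i) coverage ≥ $200,000 — fails.
(ii) no residence in 300 ft — fails.
(A) ≥14 days' notice — holds.
(B) Schedule A material — not met.
(C) not (training certified) — met.
(iii): T AND F AND T → false.
(a) = F OR F OR F = false.
(b) no prior violation — holds.
So (2) is not satisfied (F AND T).
(3) ≤ 12 hrs duration — not met.
Overall = F OR F OR F = false.
Exception (start within hours) — not satisfied.
Result: main false OR exception false → false.

No — unlawful.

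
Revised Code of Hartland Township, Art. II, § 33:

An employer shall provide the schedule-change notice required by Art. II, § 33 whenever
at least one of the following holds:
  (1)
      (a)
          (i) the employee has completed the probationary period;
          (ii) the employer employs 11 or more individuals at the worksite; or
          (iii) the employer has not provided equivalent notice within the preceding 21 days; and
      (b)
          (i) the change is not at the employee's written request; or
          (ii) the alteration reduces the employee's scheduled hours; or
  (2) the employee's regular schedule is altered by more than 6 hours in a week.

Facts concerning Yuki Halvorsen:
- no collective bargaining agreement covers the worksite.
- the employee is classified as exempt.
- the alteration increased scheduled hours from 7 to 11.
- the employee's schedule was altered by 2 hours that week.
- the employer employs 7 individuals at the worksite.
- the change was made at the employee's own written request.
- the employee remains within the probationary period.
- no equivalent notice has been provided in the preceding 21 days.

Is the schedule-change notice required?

(i) past probation — not met.
(ii) ≥ 11 at site — fails.
(iii) no recent notice — holds.
(a) = F OR F OR T = true.
(i) not employee-requested — not satisfied.
(ii) hours reduced — fails.
(b) = F OR F = false.
(1): T AND F → false.
(2) schedule shift > 6h — not met.
Overall = F OR F = false.

No — not required.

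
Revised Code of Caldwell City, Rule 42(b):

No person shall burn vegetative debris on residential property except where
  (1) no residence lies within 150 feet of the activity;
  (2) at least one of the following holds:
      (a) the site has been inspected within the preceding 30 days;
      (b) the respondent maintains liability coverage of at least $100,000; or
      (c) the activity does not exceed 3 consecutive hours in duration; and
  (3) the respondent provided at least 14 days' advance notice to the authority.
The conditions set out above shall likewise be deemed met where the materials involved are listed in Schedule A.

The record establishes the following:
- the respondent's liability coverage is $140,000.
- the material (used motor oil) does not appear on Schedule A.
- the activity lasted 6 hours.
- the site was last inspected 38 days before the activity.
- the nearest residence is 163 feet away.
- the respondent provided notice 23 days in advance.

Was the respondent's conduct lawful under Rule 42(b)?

Yes — lawful.

(1) no residence in 150 ft — satisfied.
(a) site inspected — fails.
(b) coverage ≥ $100,000 — holds.
(c) ≤ 3 hrs duration — fails.
(2): F OR T OR F → true.
(3) ≥14 days' notice — met.
Overall = T AND T AND T = true.
Exception (Schedule A material) — not satisfied.
Result: main true OR exception false → true.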